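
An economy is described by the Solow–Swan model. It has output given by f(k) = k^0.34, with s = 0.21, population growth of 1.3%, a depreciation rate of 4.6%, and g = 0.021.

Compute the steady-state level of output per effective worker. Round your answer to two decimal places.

y* ≈ 1.64

Steady state requires s·f(k) = (n + g + δ)·k, i.e. s·k^α = (n + g + δ)·k.
Rearranging, k^(1−α) = s / (n + g + δ).
k^0.66 = 0.21 / (0.013 + 0.021 + 0.046) = 0.21 / 0.080 = 2.6250
k* = 2.6250^(1/0.66) ≈ 4.3156
y* = (k*)^α = 4.3156^0.34 ≈ 1.6440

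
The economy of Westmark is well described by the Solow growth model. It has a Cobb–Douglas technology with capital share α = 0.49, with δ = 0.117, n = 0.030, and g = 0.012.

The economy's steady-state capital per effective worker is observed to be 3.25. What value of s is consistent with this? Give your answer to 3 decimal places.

In steady state, investment equals break-even investment: s·k^α = (n + g + δ)·k.
So s / (n + g + δ) = (k*)^(1−α) = 3.25^0.51 = 1.8241.
Therefore s = 1.8241 × (n + g + δ) = 1.8241 × 0.159 = 0.2900.

s ≈ 0.290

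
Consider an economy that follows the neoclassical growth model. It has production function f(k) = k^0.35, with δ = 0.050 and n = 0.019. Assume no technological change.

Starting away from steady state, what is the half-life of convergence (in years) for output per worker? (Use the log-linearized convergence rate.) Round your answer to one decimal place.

about 15.5 years

Near the steady state the convergence rate is λ = (1 − α)(n + δ).
λ = (1 − 0.35) × 0.069 = 0.65 × 0.069 = 0.04485
Half-life = ln 2 / λ = 0.6931 / 0.04485 ≈ 15.45 years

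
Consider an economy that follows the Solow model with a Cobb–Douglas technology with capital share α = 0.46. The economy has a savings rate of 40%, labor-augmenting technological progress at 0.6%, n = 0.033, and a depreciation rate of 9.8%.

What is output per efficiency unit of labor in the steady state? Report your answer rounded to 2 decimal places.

y* ≈ 2.49

Steady state requires s·f(k) = (n + g + δ)·k, i.e. s·k^α = (n + g + δ)·k.
Dividing both sides by k: k^(1−α) = s / (n + g + δ).
k^0.54 = 0.40 / (0.033 + 0.006 + 0.098) = 0.40 / 0.137 = 2.9197
k* = 2.9197^(1/0.54) ≈ 7.2734
y* = (k*)^α = 7.2734^0.46 ≈ 2.4911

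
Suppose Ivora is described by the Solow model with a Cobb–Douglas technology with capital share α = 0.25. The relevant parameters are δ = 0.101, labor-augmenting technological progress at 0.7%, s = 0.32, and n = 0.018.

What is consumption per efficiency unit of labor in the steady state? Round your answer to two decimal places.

c* ≈ 0.93

At the steady state, Δk = 0, so s·k^α = (n + g + δ)·k.
Rearranging, k^(1−α) = s / (n + g + δ).
k^0.75 = 0.32 / (0.018 + 0.007 + 0.101) = 0.32 / 0.126 = 2.5397
k* = 2.5397^(1/0.75) ≈ 3.4651
y* = (k*)^α = 3.4651^0.25 ≈ 1.3644
c* = (1 − s)·y* = (1 − 0.32) × 1.3644 ≈ 0.9278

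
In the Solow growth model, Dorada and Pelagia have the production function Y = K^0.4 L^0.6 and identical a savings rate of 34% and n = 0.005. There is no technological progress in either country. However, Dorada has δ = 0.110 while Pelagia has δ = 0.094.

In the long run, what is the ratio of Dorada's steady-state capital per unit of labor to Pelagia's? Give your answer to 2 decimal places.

ratio ≈ 0.78

Steady-state k* = [s/(n + δ)]^(1/(1−α)), so the ratio is [ (s_D/(n + δ)_D) / (s_P/(n + δ)_P) ]^1.6667.
s_D/(n + δ)_D = 0.34/0.115 = 2.9565; s_P/(n + δ)_P = 0.34/0.099 = 3.4343.
Ratio = (2.9565/3.4343)^1.6667 = 0.8609^1.6667 ≈ 0.7791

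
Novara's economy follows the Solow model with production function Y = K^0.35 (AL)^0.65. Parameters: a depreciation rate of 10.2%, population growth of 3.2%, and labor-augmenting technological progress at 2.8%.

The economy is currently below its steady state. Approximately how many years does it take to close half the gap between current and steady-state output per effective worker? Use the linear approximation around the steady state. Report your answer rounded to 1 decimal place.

half-life ≈ 6.6 years

Near the steady state the convergence rate is λ = (1 − α)(n + g + δ).
λ = (1 − 0.35) × 0.162 = 0.65 × 0.162 = 0.1053
Half-life = ln 2 / λ = 0.6931 / 0.1053 ≈ 6.58 years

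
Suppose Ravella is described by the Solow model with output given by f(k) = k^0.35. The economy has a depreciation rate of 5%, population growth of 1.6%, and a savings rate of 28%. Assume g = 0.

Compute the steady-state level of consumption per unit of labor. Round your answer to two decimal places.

c* ≈ 1.57

Steady state requires s·f(k) = (n + δ)·k, i.e. s·k^α = (n + δ)·k.
Dividing both sides by k: k^(1−α) = s / (n + δ).
k^0.65 = 0.28 / (0.016 + 0.050) = 0.28 / 0.066 = 4.2424
k* = 4.2424^(1/0.65) ≈ 9.2375
y* = (k*)^α = 9.2375^0.35 ≈ 2.1774
c* = (1 − s)·y* = (1 − 0.28) × 2.1774 ≈ 1.5677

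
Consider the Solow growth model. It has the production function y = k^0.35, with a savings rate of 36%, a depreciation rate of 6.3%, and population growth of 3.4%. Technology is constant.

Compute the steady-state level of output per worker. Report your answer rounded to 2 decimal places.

At the steady state, Δk = 0, so s·k^α = (n + δ)·k.
Dividing both sides by k: k^(1−α) = s / (n + δ).
k^0.65 = 0.36 / (0.034 + 0.063) = 0.36 / 0.097 = 3.7113
k* = 3.7113^(1/0.65) ≈ 7.5196
y* = (k*)^α = 7.5196^0.35 ≈ 2.0261

y* ≈ 2.03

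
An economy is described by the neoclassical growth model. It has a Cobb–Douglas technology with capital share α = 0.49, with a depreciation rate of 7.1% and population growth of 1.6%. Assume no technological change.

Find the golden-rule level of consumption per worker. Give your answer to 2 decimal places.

At the golden rule, f'(k) = n + δ, so α·k^(α−1) = n + δ and k_gold = (α/(n + δ))^(1/(1−α)).
k_gold = (0.49/0.087)^(1/0.51) = 5.6322^1.9608 ≈ 29.6435
c_gold = f(k_gold) − (n + δ)·k_gold = 5.2631 − 0.087×29.6435 ≈ 2.6841

c_gold ≈ 2.68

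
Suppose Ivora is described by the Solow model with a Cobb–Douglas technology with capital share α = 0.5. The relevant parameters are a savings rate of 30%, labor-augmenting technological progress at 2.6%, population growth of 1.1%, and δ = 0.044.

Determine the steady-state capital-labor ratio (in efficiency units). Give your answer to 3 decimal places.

k* ≈ 13.717

At the steady state, Δk = 0, so s·k^α = (n + g + δ)·k.
Rearranging, k^(1−α) = s / (n + g + δ).
k^0.5 = 0.30 / (0.011 + 0.026 + 0.044) = 0.30 / 0.081 = 3.7037
k* = 3.7037^(1/0.5) ≈ 13.7174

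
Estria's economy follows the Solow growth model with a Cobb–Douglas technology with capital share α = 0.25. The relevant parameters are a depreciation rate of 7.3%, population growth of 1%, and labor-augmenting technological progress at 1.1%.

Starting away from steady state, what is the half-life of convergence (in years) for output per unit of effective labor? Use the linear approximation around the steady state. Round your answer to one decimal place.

about 9.8 years

Near the steady state the convergence rate is λ = (1 − α)(n + g + δ).
λ = (1 − 0.25) × 0.094 = 0.75 × 0.094 = 0.0705
Half-life = ln 2 / λ = 0.6931 / 0.0705 ≈ 9.83 years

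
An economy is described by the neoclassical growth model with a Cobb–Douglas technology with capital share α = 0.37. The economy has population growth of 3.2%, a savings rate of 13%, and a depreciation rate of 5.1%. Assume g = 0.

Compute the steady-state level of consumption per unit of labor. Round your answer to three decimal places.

c* ≈ 1.132

Steady state requires s·f(k) = (n + δ)·k, i.e. s·k^α = (n + δ)·k.
Dividing both sides by k: k^(1−α) = s / (n + δ).
k^0.63 = 0.13 / (0.032 + 0.051) = 0.13 / 0.083 = 1.5663
k* = 1.5663^(1/0.63) ≈ 2.0386
y* = (k*)^α = 2.0386^0.37 ≈ 1.3015
c* = (1 − s)·y* = (1 − 0.13) × 1.3015 ≈ 1.1323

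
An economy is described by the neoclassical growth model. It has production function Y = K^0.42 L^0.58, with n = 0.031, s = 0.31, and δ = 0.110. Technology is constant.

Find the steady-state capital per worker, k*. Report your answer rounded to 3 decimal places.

k* = 3.890

In steady state, investment equals break-even investment: s·k^α = (n + δ)·k.
Dividing both sides by k: k^(1−α) = s / (n + δ).
k^0.58 = 0.31 / (0.031 + 0.110) = 0.31 / 0.141 = 2.1986
k* = 2.1986^(1/0.58) ≈ 3.8896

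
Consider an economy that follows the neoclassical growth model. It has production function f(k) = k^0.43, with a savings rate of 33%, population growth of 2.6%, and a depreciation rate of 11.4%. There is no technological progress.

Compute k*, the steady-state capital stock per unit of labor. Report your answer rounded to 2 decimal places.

k* ≈ 4.50

Steady state requires s·f(k) = (n + δ)·k, i.e. s·k^α = (n + δ)·k.
Dividing both sides by k: k^(1−α) = s / (n + δ).
k^0.57 = 0.33 / (0.026 + 0.114) = 0.33 / 0.140 = 2.3571
k* = 2.3571^(1/0.57) ≈ 4.5009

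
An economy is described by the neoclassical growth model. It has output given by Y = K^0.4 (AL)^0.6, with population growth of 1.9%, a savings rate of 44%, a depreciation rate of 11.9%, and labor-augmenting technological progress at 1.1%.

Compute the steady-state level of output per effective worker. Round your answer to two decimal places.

Steady state requires s·f(k) = (n + g + δ)·k, i.e. s·k^α = (n + g + δ)·k.
Dividing both sides by k: k^(1−α) = s / (n + g + δ).
k^0.6 = 0.44 / (0.019 + 0.011 + 0.119) = 0.44 / 0.149 = 2.9530
k* = 2.9530^(1/0.6) ≈ 6.0782
y* = (k*)^α = 6.0782^0.4 ≈ 2.0583

y* = 2.06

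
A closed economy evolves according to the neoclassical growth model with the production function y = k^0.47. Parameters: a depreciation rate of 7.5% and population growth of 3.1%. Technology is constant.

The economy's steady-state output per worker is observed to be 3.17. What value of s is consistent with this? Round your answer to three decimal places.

s ≈ 0.389

In steady state, investment equals break-even investment: s·k^α = (n + δ)·k.
Since y* = [s/(n + δ)]^(α/(1−α)), we have s/(n + δ) = (y*)^((1−α)/α) = 3.17^1.1277 = 3.6732.
Therefore s = 3.6732 × (n + δ) = 3.6732 × 0.106 = 0.3894.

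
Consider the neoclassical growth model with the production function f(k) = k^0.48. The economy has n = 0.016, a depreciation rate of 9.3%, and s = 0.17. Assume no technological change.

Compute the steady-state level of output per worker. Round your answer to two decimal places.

y* ≈ 1.51

At the steady state, Δk = 0, so s·k^α = (n + δ)·k.
Rearranging, k^(1−α) = s / (n + δ).
k^0.52 = 0.17 / (0.016 + 0.093) = 0.17 / 0.109 = 1.5596
k* = 1.5596^(1/0.52) ≈ 2.3506
y* = (k*)^α = 2.3506^0.48 ≈ 1.5072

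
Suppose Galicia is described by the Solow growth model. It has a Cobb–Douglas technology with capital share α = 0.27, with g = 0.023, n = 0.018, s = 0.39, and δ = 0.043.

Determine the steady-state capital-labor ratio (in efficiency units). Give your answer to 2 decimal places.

At the steady state, Δk = 0, so s·k^α = (n + g + δ)·k.
Dividing both sides by k: k^(1−α) = s / (n + g + δ).
k^0.73 = 0.39 / (0.018 + 0.023 + 0.043) = 0.39 / 0.084 = 4.6429
k* = 4.6429^(1/0.73) ≈ 8.1924

k* ≈ 8.19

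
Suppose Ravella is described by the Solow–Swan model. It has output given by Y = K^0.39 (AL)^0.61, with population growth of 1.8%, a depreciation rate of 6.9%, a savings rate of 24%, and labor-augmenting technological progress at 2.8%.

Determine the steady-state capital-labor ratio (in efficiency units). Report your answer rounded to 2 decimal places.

In steady state, investment equals break-even investment: s·k^α = (n + g + δ)·k.
Dividing both sides by k: k^(1−α) = s / (n + g + δ).
k^0.61 = 0.24 / (0.018 + 0.028 + 0.069) = 0.24 / 0.115 = 2.0870
k* = 2.0870^(1/0.61) ≈ 3.3405

k* ≈ 3.34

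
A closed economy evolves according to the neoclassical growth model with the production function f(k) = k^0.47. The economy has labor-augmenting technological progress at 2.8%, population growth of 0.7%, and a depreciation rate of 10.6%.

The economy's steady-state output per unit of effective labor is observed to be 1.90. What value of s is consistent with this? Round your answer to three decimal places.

s ≈ 0.291

Steady state requires s·f(k) = (n + g + δ)·k, i.e. s·k^α = (n + g + δ)·k.
Since y* = [s/(n + g + δ)]^(α/(1−α)), we have s/(n + g + δ) = (y*)^((1−α)/α) = 1.90^1.1277 = 2.0623.
Therefore s = 2.0623 × (n + g + δ) = 2.0623 × 0.141 = 0.2908.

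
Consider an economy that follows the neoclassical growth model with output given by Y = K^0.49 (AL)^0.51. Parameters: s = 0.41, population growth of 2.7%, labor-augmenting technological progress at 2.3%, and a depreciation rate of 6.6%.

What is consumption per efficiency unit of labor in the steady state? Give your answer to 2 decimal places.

c* = 1.98

Steady state requires s·f(k) = (n + g + δ)·k, i.e. s·k^α = (n + g + δ)·k.
Rearranging, k^(1−α) = s / (n + g + δ).
k^0.51 = 0.41 / (0.027 + 0.023 + 0.066) = 0.41 / 0.116 = 3.5345
k* = 3.5345^(1/0.51) ≈ 11.8892
y* = (k*)^α = 11.8892^0.49 ≈ 3.3638
c* = (1 − s)·y* = (1 − 0.41) × 3.3638 ≈ 1.9846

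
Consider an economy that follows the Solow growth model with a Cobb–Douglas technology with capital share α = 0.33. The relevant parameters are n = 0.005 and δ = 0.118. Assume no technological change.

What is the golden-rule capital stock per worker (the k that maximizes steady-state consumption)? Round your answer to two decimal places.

The golden rule sets f'(k) = n + δ, i.e. α·k^(α−1) = n + δ.
So k^(1−α) = α / (n + δ) = 0.33 / 0.123 = 2.6829.
k_gold = 2.6829^(1/0.67) ≈ 4.3622

k_gold ≈ 4.36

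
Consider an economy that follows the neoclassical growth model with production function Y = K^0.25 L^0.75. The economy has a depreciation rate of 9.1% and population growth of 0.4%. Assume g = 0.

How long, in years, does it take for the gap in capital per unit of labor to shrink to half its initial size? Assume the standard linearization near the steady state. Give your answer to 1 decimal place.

about 9.7 years

Near the steady state the convergence rate is λ = (1 − α)(n + δ).
λ = (1 − 0.25) × 0.095 = 0.75 × 0.095 = 0.07125
Half-life = ln 2 / λ = 0.6931 / 0.07125 ≈ 9.73 years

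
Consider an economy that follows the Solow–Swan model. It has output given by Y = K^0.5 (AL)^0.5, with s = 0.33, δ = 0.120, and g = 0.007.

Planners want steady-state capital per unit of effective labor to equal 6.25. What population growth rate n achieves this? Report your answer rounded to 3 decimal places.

n ≈ 0.005

Steady state requires s·f(k) = (n + g + δ)·k, i.e. s·k^α = (n + g + δ)·k.
So s / (n + g + δ) = (k*)^(1−α) = 6.25^0.5 = 2.5000.
Therefore n + g + δ = s / 2.5000 = 0.33 / 2.5000 = 0.1320, so n = 0.1320 − 0.127 = 0.0050.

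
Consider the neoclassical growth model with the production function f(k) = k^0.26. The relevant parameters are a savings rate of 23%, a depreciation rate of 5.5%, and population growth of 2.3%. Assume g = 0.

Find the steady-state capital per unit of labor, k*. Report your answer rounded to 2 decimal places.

k* ≈ 4.31

Steady state requires s·f(k) = (n + δ)·k, i.e. s·k^α = (n + δ)·k.
Rearranging, k^(1−α) = s / (n + δ).
k^0.74 = 0.23 / (0.023 + 0.055) = 0.23 / 0.078 = 2.9487
k* = 2.9487^(1/0.74) ≈ 4.3116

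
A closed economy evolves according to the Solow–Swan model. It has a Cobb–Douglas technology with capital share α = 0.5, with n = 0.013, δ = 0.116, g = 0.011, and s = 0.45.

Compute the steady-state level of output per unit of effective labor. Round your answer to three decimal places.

y* = 3.214

Steady state requires s·f(k) = (n + g + δ)·k, i.e. s·k^α = (n + g + δ)·k.
Rearranging, k^(1−α) = s / (n + g + δ).
k^0.5 = 0.45 / (0.013 + 0.011 + 0.116) = 0.45 / 0.140 = 3.2143
k* = 3.2143^(1/0.5) ≈ 10.3317
y* = (k*)^α = 10.3317^0.5 ≈ 3.2143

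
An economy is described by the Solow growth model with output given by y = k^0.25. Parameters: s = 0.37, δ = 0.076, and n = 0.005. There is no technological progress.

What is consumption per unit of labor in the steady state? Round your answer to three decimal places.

At the steady state, Δk = 0, so s·k^α = (n + δ)·k.
Dividing both sides by k: k^(1−α) = s / (n + δ).
k^0.75 = 0.37 / (0.005 + 0.076) = 0.37 / 0.081 = 4.5679
k* = 4.5679^(1/0.75) ≈ 7.5792
y* = (k*)^α = 7.5792^0.25 ≈ 1.6592
c* = (1 − s)·y* = (1 − 0.37) × 1.6592 ≈ 1.0453

c* = 1.045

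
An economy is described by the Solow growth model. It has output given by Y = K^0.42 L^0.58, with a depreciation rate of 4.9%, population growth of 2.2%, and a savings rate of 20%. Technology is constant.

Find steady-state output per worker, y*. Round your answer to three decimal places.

y* ≈ 2.117

In steady state, investment equals break-even investment: s·k^α = (n + δ)·k.
Dividing both sides by k: k^(1−α) = s / (n + δ).
k^0.58 = 0.20 / (0.022 + 0.049) = 0.20 / 0.071 = 2.8169
k* = 2.8169^(1/0.58) ≈ 5.9630
y* = (k*)^α = 5.9630^0.42 ≈ 2.1169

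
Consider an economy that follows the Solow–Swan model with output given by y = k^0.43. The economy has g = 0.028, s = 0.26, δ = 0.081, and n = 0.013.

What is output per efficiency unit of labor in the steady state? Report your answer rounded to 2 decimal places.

In steady state, investment equals break-even investment: s·k^α = (n + g + δ)·k.
Rearranging, k^(1−α) = s / (n + g + δ).
k^0.57 = 0.26 / (0.013 + 0.028 + 0.081) = 0.26 / 0.122 = 2.1311
k* = 2.1311^(1/0.57) ≈ 3.7714
y* = (k*)^α = 3.7714^0.43 ≈ 1.7697

y* ≈ 1.77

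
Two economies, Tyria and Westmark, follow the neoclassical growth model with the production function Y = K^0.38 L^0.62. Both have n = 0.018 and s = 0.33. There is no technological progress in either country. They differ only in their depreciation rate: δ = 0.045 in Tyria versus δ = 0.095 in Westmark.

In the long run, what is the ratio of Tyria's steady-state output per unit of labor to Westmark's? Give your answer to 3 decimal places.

Steady-state y* = [s/(n + δ)]^(α/(1−α)), so the ratio is [ (s_T/(n + δ)_T) / (s_W/(n + δ)_W) ]^0.6129.
s_T/(n + δ)_T = 0.33/0.063 = 5.2381; s_W/(n + δ)_W = 0.33/0.113 = 2.9204.
Ratio = (5.2381/2.9204)^0.6129 = 1.7936^0.6129 ≈ 1.4306

ratio ≈ 1.431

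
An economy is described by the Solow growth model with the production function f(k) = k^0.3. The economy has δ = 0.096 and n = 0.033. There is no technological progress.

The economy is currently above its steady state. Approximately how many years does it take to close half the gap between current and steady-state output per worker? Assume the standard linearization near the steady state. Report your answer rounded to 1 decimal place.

about 7.7 years

Near the steady state the convergence rate is λ = (1 − α)(n + δ).
λ = (1 − 0.3) × 0.129 = 0.7 × 0.129 = 0.0903
Half-life = ln 2 / λ = 0.6931 / 0.0903 ≈ 7.68 years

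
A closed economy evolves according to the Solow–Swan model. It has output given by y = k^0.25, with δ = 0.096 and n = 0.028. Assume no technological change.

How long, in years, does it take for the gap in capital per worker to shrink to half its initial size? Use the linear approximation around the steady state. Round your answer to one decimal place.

t_½ ≈ 7.5 years

Near the steady state the convergence rate is λ = (1 − α)(n + δ).
λ = (1 − 0.25) × 0.124 = 0.75 × 0.124 = 0.0930
Half-life = ln 2 / λ = 0.6931 / 0.0930 ≈ 7.45 years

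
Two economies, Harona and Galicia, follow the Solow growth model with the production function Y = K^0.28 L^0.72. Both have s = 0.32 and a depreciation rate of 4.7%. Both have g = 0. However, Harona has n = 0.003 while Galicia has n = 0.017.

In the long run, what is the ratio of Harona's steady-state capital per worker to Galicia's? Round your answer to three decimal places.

k*_H / k*_G ≈ 1.409

Steady-state k* = [s/(n + δ)]^(1/(1−α)), so the ratio is [ (s_H/(n + δ)_H) / (s_G/(n + δ)_G) ]^1.3889.
s_H/(n + δ)_H = 0.32/0.050 = 6.4000; s_G/(n + δ)_G = 0.32/0.064 = 5.0000.
Ratio = (6.4000/5.0000)^1.3889 = 1.2800^1.3889 ≈ 1.4090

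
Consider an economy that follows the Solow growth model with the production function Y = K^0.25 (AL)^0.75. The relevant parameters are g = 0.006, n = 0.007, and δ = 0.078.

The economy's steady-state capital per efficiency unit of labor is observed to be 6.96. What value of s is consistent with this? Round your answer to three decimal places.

s ≈ 0.390

In steady state, investment equals break-even investment: s·k^α = (n + g + δ)·k.
So s / (n + g + δ) = (k*)^(1−α) = 6.96^0.75 = 4.2851.
Therefore s = 4.2851 × (n + g + δ) = 4.2851 × 0.091 = 0.3899.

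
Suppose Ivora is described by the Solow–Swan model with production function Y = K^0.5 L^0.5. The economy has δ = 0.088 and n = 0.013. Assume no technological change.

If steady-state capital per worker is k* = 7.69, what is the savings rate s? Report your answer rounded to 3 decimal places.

s ≈ 0.280

In steady state, investment equals break-even investment: s·k^α = (n + δ)·k.
So s / (n + δ) = (k*)^(1−α) = 7.69^0.5 = 2.7731.
Therefore s = 2.7731 × (n + δ) = 2.7731 × 0.101 = 0.2801.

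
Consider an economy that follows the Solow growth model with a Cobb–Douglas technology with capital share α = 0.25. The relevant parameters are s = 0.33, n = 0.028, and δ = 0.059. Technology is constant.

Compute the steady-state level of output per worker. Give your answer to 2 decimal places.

Steady state requires s·f(k) = (n + δ)·k, i.e. s·k^α = (n + δ)·k.
Dividing both sides by k: k^(1−α) = s / (n + δ).
k^0.75 = 0.33 / (0.028 + 0.059) = 0.33 / 0.087 = 3.7931
k* = 3.7931^(1/0.75) ≈ 5.9155
y* = (k*)^α = 5.9155^0.25 ≈ 1.5595

y* = 1.56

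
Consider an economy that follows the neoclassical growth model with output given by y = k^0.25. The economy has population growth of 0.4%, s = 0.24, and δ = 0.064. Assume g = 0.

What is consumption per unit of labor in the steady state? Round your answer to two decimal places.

Steady state requires s·f(k) = (n + δ)·k, i.e. s·k^α = (n + δ)·k.
Rearranging, k^(1−α) = s / (n + δ).
k^0.75 = 0.24 / (0.004 + 0.064) = 0.24 / 0.068 = 3.5294
k* = 3.5294^(1/0.75) ≈ 5.3736
y* = (k*)^α = 5.3736^0.25 ≈ 1.5225
c* = (1 − s)·y* = (1 − 0.24) × 1.5225 ≈ 1.1571

c* = 1.16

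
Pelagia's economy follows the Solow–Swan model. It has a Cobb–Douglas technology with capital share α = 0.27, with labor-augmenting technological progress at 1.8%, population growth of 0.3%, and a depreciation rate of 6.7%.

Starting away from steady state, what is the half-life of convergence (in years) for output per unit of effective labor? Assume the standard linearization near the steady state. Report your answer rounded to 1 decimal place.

t_½ ≈ 10.8 years

Near the steady state the convergence rate is λ = (1 − α)(n + g + δ).
λ = (1 − 0.27) × 0.088 = 0.73 × 0.088 = 0.06424
Half-life = ln 2 / λ = 0.6931 / 0.06424 ≈ 10.79 years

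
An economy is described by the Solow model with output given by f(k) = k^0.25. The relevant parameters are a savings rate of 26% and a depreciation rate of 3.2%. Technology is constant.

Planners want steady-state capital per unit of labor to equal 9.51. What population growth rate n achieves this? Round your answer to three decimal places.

n ≈ 0.016

Steady state requires s·f(k) = (n + δ)·k, i.e. s·k^α = (n + δ)·k.
So s / (n + δ) = (k*)^(1−α) = 9.51^0.75 = 5.4155.
Therefore n + δ = s / 5.4155 = 0.26 / 5.4155 = 0.0480, so n = 0.0480 − 0.032 = 0.0160.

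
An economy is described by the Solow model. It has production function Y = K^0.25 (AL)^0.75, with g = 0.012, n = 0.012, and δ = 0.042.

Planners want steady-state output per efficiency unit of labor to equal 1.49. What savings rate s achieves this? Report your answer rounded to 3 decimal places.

s ≈ 0.218

At the steady state, Δk = 0, so s·k^α = (n + g + δ)·k.
Since y* = [s/(n + g + δ)]^(α/(1−α)), we have s/(n + g + δ) = (y*)^((1−α)/α) = 1.49^3 = 3.3079.
Therefore s = 3.3079 × (n + g + δ) = 3.3079 × 0.066 = 0.2183.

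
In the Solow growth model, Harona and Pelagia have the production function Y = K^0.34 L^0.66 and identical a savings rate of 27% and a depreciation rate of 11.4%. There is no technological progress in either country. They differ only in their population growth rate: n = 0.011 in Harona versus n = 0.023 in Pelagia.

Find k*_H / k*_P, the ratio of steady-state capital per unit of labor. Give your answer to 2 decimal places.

Steady-state k* = [s/(n + δ)]^(1/(1−α)), so the ratio is [ (s_H/(n + δ)_H) / (s_P/(n + δ)_P) ]^1.5152.
s_H/(n + δ)_H = 0.27/0.125 = 2.1600; s_P/(n + δ)_P = 0.27/0.137 = 1.9708.
Ratio = (2.1600/1.9708)^1.5152 = 1.0960^1.5152 ≈ 1.1490

ratio ≈ 1.15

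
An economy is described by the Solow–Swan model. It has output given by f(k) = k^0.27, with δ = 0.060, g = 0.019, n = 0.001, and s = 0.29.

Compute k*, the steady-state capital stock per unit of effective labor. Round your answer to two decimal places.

k* ≈ 5.84

In steady state, investment equals break-even investment: s·k^α = (n + g + δ)·k.
Dividing both sides by k: k^(1−α) = s / (n + g + δ).
k^0.73 = 0.29 / (0.001 + 0.019 + 0.060) = 0.29 / 0.080 = 3.6250
k* = 3.6250^(1/0.73) ≈ 5.8368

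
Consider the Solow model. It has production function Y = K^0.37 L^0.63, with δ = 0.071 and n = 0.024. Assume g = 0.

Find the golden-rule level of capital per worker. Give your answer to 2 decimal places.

The golden rule sets f'(k) = n + δ, i.e. α·k^(α−1) = n + δ.
So k^(1−α) = α / (n + δ) = 0.37 / 0.095 = 3.8947.
k_gold = 3.8947^(1/0.63) ≈ 8.6549

k_gold ≈ 8.65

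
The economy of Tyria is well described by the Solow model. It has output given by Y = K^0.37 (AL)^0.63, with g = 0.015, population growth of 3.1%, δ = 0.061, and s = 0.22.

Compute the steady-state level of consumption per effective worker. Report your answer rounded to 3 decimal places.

c* = 1.191

Steady state requires s·f(k) = (n + g + δ)·k, i.e. s·k^α = (n + g + δ)·k.
Rearranging, k^(1−α) = s / (n + g + δ).
k^0.63 = 0.22 / (0.031 + 0.015 + 0.061) = 0.22 / 0.107 = 2.0561
k* = 2.0561^(1/0.63) ≈ 3.1398
y* = (k*)^α = 3.1398^0.37 ≈ 1.5271
c* = (1 − s)·y* = (1 − 0.22) × 1.5271 ≈ 1.1911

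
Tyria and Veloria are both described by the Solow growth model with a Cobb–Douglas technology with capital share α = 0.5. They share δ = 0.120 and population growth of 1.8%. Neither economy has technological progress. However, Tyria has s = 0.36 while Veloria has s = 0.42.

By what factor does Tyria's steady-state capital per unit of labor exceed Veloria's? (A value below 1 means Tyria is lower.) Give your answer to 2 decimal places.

ratio ≈ 0.73

Steady-state k* = [s/(n + δ)]^(1/(1−α)), so the ratio is [ (s_T/(n + δ)_T) / (s_V/(n + δ)_V) ]^2.
s_T/(n + δ)_T = 0.36/0.138 = 2.6087; s_V/(n + δ)_V = 0.42/0.138 = 3.0435.
Ratio = (2.6087/3.0435)^2 = 0.8571^2 ≈ 0.7346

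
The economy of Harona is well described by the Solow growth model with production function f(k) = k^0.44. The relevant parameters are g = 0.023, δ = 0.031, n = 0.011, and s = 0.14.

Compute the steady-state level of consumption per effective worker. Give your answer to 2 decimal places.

c* = 1.57

Steady state requires s·f(k) = (n + g + δ)·k, i.e. s·k^α = (n + g + δ)·k.
Dividing both sides by k: k^(1−α) = s / (n + g + δ).
k^0.56 = 0.14 / (0.011 + 0.023 + 0.031) = 0.14 / 0.065 = 2.1538
k* = 2.1538^(1/0.56) ≈ 3.9356
y* = (k*)^α = 3.9356^0.44 ≈ 1.8273
c* = (1 − s)·y* = (1 − 0.14) × 1.8273 ≈ 1.5715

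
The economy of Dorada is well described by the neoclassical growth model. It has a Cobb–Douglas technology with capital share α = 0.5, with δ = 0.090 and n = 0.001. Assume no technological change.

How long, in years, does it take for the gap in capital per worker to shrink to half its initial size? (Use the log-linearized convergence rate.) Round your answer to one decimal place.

Near the steady state the convergence rate is λ = (1 − α)(n + δ).
λ = (1 − 0.5) × 0.091 = 0.5 × 0.091 = 0.0455
Half-life = ln 2 / λ = 0.6931 / 0.0455 ≈ 15.23 years

t_½ ≈ 15.2 years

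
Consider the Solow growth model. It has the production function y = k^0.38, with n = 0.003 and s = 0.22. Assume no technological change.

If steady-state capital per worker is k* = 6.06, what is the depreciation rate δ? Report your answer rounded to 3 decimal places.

δ ≈ 0.069

Steady state requires s·f(k) = (n + δ)·k, i.e. s·k^α = (n + δ)·k.
So s / (n + δ) = (k*)^(1−α) = 6.06^0.62 = 3.0559.
Therefore n + δ = s / 3.0559 = 0.22 / 3.0559 = 0.0720, so δ = 0.0720 − 0.003 = 0.0690.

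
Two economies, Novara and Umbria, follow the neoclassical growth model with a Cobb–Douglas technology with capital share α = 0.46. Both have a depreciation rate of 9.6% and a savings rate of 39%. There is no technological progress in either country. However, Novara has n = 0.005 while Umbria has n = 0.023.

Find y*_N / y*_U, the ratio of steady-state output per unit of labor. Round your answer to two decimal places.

Steady-state y* = [s/(n + δ)]^(α/(1−α)), so the ratio is [ (s_N/(n + δ)_N) / (s_U/(n + δ)_U) ]^0.8519.
s_N/(n + δ)_N = 0.39/0.101 = 3.8614; s_U/(n + δ)_U = 0.39/0.119 = 3.2773.
Ratio = (3.8614/3.2773)^0.8519 = 1.1782^0.8519 ≈ 1.1499

y*_N / y*_U ≈ 1.15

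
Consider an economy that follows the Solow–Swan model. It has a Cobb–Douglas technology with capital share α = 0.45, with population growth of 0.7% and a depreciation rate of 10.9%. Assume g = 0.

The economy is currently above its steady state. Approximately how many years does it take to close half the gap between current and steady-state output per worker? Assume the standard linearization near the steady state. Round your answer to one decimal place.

half-life ≈ 10.9 years

Near the steady state the convergence rate is λ = (1 − α)(n + δ).
λ = (1 − 0.45) × 0.116 = 0.55 × 0.116 = 0.0638
Half-life = ln 2 / λ = 0.6931 / 0.0638 ≈ 10.86 years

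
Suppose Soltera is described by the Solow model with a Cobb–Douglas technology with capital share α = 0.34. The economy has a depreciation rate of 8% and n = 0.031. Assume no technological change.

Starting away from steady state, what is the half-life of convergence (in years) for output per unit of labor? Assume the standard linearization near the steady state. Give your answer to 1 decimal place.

Near the steady state the convergence rate is λ = (1 − α)(n + δ).
λ = (1 − 0.34) × 0.111 = 0.66 × 0.111 = 0.07326
Half-life = ln 2 / λ = 0.6931 / 0.07326 ≈ 9.46 years

about 9.5 years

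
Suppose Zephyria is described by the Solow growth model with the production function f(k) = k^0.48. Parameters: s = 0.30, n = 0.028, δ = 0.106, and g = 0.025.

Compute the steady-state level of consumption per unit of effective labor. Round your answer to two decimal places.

Steady state requires s·f(k) = (n + g + δ)·k, i.e. s·k^α = (n + g + δ)·k.
Dividing both sides by k: k^(1−α) = s / (n + g + δ).
k^0.52 = 0.30 / (0.028 + 0.025 + 0.106) = 0.30 / 0.159 = 1.8868
k* = 1.8868^(1/0.52) ≈ 3.3903
y* = (k*)^α = 3.3903^0.48 ≈ 1.7969
c* = (1 − s)·y* = (1 − 0.30) × 1.7969 ≈ 1.2578

c* = 1.26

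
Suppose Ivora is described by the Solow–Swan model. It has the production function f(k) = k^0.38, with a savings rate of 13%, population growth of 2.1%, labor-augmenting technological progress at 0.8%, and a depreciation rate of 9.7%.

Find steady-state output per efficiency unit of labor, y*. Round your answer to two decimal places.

In steady state, investment equals break-even investment: s·k^α = (n + g + δ)·k.
Dividing both sides by k: k^(1−α) = s / (n + g + δ).
k^0.62 = 0.13 / (0.021 + 0.008 + 0.097) = 0.13 / 0.126 = 1.0317
k* = 1.0317^(1/0.62) ≈ 1.0516
y* = (k*)^α = 1.0516^0.38 ≈ 1.0193

y* ≈ 1.02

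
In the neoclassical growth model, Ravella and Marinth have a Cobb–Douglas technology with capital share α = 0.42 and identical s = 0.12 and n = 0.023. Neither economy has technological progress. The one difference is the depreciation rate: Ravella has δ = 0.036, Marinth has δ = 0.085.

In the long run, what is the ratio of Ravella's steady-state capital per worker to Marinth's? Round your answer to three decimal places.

k*_R / k*_M ≈ 2.836

Steady-state k* = [s/(n + δ)]^(1/(1−α)), so the ratio is [ (s_R/(n + δ)_R) / (s_M/(n + δ)_M) ]^1.7241.
s_R/(n + δ)_R = 0.12/0.059 = 2.0339; s_M/(n + δ)_M = 0.12/0.108 = 1.1111.
Ratio = (2.0339/1.1111)^1.7241 = 1.8305^1.7241 ≈ 2.8359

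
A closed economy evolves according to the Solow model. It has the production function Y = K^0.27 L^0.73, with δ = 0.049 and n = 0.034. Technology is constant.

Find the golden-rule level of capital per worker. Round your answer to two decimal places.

The golden rule sets f'(k) = n + δ, i.e. α·k^(α−1) = n + δ.
So k^(1−α) = α / (n + δ) = 0.27 / 0.083 = 3.2530.
k_gold = 3.2530^(1/0.73) ≈ 5.0322

k_gold ≈ 5.03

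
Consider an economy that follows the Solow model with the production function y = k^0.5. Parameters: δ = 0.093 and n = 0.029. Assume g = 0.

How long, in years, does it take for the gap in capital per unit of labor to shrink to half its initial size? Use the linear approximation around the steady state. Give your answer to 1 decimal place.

about 11.4 years

Near the steady state the convergence rate is λ = (1 − α)(n + δ).
λ = (1 − 0.5) × 0.122 = 0.5 × 0.122 = 0.0610
Half-life = ln 2 / λ = 0.6931 / 0.0610 ≈ 11.36 years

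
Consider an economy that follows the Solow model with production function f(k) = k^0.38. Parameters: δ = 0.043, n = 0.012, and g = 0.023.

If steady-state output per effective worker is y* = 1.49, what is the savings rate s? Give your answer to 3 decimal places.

Steady state requires s·f(k) = (n + g + δ)·k, i.e. s·k^α = (n + g + δ)·k.
Since y* = [s/(n + g + δ)]^(α/(1−α)), we have s/(n + g + δ) = (y*)^((1−α)/α) = 1.49^1.6316 = 1.9168.
Therefore s = 1.9168 × (n + g + δ) = 1.9168 × 0.078 = 0.1495.

s ≈ 0.150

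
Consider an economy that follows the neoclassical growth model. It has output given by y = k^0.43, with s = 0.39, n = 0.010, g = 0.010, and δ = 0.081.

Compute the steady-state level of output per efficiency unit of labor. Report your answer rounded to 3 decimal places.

In steady state, investment equals break-even investment: s·k^α = (n + g + δ)·k.
Dividing both sides by k: k^(1−α) = s / (n + g + δ).
k^0.57 = 0.39 / (0.010 + 0.010 + 0.081) = 0.39 / 0.101 = 3.8614
k* = 3.8614^(1/0.57) ≈ 10.6998
y* = (k*)^α = 10.6998^0.43 ≈ 2.7710

y* = 2.771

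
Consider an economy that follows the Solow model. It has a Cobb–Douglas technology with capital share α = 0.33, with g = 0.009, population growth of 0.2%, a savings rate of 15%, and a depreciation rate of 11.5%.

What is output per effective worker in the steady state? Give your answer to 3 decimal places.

In steady state, investment equals break-even investment: s·k^α = (n + g + δ)·k.
Dividing both sides by k: k^(1−α) = s / (n + g + δ).
k^0.67 = 0.15 / (0.002 + 0.009 + 0.115) = 0.15 / 0.126 = 1.1905
k* = 1.1905^(1/0.67) ≈ 1.2973
y* = (k*)^α = 1.2973^0.33 ≈ 1.0897

y* ≈ 1.090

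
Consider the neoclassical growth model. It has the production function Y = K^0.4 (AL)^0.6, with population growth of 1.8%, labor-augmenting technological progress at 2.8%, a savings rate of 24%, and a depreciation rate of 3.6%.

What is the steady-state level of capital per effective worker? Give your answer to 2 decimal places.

k* = 5.99

At the steady state, Δk = 0, so s·k^α = (n + g + δ)·k.
Dividing both sides by k: k^(1−α) = s / (n + g + δ).
k^0.6 = 0.24 / (0.018 + 0.028 + 0.036) = 0.24 / 0.082 = 2.9268
k* = 2.9268^(1/0.6) ≈ 5.9886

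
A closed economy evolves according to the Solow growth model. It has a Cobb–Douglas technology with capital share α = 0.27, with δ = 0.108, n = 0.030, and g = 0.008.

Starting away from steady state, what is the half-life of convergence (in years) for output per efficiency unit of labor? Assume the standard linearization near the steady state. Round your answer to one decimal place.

Near the steady state the convergence rate is λ = (1 − α)(n + g + δ).
λ = (1 − 0.27) × 0.146 = 0.73 × 0.146 = 0.10658
Half-life = ln 2 / λ = 0.6931 / 0.10658 ≈ 6.50 years

about 6.5 years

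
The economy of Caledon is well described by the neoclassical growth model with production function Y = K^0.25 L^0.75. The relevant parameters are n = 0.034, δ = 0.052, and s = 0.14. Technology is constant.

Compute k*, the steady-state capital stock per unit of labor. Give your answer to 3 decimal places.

k* = 1.915

At the steady state, Δk = 0, so s·k^α = (n + δ)·k.
Dividing both sides by k: k^(1−α) = s / (n + δ).
k^0.75 = 0.14 / (0.034 + 0.052) = 0.14 / 0.086 = 1.6279
k* = 1.6279^(1/0.75) ≈ 1.9150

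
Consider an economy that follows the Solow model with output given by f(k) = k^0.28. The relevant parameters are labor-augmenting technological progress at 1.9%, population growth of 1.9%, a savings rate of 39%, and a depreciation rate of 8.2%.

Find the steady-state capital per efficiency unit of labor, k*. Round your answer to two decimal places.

At the steady state, Δk = 0, so s·k^α = (n + g + δ)·k.
Dividing both sides by k: k^(1−α) = s / (n + g + δ).
k^0.72 = 0.39 / (0.019 + 0.019 + 0.082) = 0.39 / 0.120 = 3.2500
k* = 3.2500^(1/0.72) ≈ 5.1398

k* ≈ 5.14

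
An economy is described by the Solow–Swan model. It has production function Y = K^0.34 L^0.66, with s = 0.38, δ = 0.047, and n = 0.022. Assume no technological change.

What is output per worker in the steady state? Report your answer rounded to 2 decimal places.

In steady state, investment equals break-even investment: s·k^α = (n + δ)·k.
Dividing both sides by k: k^(1−α) = s / (n + δ).
k^0.66 = 0.38 / (0.022 + 0.047) = 0.38 / 0.069 = 5.5072
k* = 5.5072^(1/0.66) ≈ 13.2624
y* = (k*)^α = 13.2624^0.34 ≈ 2.4082

y* ≈ 2.41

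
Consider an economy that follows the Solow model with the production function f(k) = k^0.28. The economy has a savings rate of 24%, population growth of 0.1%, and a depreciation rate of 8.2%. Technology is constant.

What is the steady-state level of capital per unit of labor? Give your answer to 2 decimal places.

In steady state, investment equals break-even investment: s·k^α = (n + δ)·k.
Rearranging, k^(1−α) = s / (n + δ).
k^0.72 = 0.24 / (0.001 + 0.082) = 0.24 / 0.083 = 2.8916
k* = 2.8916^(1/0.72) ≈ 4.3699

k* ≈ 4.37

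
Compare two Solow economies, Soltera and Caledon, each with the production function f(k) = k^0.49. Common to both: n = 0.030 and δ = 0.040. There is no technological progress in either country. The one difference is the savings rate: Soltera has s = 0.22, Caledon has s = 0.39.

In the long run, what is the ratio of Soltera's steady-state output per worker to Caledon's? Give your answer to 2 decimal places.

y*_S / y*_C ≈ 0.58

Steady-state y* = [s/(n + δ)]^(α/(1−α)), so the ratio is [ (s_S/(n + δ)_S) / (s_C/(n + δ)_C) ]^0.9608.
s_S/(n + δ)_S = 0.22/0.070 = 3.1429; s_C/(n + δ)_C = 0.39/0.070 = 5.5714.
Ratio = (3.1429/5.5714)^0.9608 = 0.5641^0.9608 ≈ 0.5769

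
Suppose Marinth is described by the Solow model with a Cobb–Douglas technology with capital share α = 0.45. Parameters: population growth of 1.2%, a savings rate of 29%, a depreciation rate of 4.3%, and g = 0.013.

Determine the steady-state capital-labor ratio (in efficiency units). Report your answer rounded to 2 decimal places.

k* = 13.97

At the steady state, Δk = 0, so s·k^α = (n + g + δ)·k.
Rearranging, k^(1−α) = s / (n + g + δ).
k^0.55 = 0.29 / (0.012 + 0.013 + 0.043) = 0.29 / 0.068 = 4.2647
k* = 4.2647^(1/0.55) ≈ 13.9718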